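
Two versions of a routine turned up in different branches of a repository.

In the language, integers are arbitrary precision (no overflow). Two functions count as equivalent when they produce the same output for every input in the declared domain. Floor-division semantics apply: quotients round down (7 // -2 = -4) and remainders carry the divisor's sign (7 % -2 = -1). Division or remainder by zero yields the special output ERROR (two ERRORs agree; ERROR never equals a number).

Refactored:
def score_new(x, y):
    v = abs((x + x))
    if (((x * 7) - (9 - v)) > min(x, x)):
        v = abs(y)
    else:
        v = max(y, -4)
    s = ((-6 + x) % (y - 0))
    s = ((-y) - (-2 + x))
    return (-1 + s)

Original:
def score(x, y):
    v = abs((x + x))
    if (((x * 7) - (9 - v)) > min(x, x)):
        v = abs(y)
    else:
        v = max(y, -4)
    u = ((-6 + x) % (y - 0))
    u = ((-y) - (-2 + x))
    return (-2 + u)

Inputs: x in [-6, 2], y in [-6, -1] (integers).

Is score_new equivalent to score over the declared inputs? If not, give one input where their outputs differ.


Input x=-6, y=-6: 12 from score versus 13 from score_new.
verdict: not equivalent; witness: x=-6, y=-6


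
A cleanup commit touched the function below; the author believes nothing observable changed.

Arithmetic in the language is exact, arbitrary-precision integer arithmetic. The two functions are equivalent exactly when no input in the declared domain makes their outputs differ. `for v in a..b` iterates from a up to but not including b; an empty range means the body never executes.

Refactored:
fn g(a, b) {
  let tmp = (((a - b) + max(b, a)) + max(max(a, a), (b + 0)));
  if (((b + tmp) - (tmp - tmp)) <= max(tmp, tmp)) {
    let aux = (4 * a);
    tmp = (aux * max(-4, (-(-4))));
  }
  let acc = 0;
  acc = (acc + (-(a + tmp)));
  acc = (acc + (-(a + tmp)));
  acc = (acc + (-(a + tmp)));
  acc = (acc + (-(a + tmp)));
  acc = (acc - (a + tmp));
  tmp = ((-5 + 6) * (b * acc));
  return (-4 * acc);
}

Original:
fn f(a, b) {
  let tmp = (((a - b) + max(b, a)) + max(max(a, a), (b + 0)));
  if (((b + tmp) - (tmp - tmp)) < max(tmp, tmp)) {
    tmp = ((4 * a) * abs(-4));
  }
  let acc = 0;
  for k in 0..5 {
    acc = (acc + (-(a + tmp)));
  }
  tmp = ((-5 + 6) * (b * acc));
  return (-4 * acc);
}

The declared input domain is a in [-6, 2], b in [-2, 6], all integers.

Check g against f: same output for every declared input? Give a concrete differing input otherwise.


Try a=-6, b=0.
f: tmp := -6 | (((b + tmp) - (tmp - tmp)) < max(tmp, tmp)): false | acc := 0 | iter k=0: | acc := 12 | iter k=1: | acc := 24 | iter k=2: | acc := 36 | iter k=3: | acc := 48 | iter k=4: | acc := 60 | tmp := 0 | result -240
g: tmp := -6 | (((b + tmp) - (tmp - tmp)) <= max(tmp, tmp)): true | aux := -24 | tmp := -96 | acc := 0 | acc := 102 | acc := 204 | acc := 306 | acc := 408 | acc := 510 | tmp := 0 | result -2040
-240 vs -2040 — the two versions disagree here.
verdict: not equivalent; witness: a=-6, b=0


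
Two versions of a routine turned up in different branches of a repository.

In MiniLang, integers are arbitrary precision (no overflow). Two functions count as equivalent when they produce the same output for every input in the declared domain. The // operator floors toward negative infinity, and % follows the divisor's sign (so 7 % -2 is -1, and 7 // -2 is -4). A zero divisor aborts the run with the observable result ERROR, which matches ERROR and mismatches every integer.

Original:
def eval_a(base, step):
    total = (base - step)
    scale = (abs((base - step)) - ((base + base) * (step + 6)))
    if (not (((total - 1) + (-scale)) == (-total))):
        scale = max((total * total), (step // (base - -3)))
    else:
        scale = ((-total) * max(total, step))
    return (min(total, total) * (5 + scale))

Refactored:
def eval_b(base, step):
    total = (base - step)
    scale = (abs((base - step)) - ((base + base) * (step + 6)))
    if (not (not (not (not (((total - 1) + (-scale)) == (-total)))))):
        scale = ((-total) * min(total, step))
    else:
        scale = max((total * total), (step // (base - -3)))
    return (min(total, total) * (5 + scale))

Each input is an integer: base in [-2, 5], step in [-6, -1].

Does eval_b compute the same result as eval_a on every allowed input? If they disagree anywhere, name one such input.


Run the pair on base=0, step=-1.
eval_a: total=1, then scale=1, then (not (((total - 1) + (-scale)) == (-total))) is false, then scale=-1, then returns 4
eval_b: total=1, then scale=1, then (not (not (not (not (((total - 1) + (-scale)) == (-total)))))) is true, then scale=1, then returns 6
4 against 6: the behavior changed.
verdict: not equivalent; witness: base=0, step=-1


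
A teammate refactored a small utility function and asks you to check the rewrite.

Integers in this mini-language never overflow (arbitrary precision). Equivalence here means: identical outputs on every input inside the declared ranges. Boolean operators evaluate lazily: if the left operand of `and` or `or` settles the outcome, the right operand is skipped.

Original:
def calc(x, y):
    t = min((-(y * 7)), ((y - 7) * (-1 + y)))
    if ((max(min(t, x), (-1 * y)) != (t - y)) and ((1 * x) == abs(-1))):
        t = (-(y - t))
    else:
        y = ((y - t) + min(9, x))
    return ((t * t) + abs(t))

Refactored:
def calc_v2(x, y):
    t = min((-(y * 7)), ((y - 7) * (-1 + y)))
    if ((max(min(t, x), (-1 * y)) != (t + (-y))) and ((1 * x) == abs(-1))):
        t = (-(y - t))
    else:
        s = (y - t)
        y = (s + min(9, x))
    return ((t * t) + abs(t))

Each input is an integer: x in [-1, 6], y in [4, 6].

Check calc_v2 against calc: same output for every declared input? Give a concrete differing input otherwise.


This is a faithful refactor — arithmetic usage differs, and local variable names differ, and statement counts differ, but the computed results match everywhere.
Spot check at x=2, y=5 — calc: t = -35; ((max(min(t, x), (-1 * y)) != (t - y)) and ((1 * x) == abs(-1))) -> false; y = 42; return 1260. calc_v2: t = -35; ((max(min(t, x), (-1 * y)) != (t + (-y))) and ((1 * x) == abs(-1))) -> false; s = 40; y = 42; return 1260. Both give 1260.
Across all 24 domain points the two functions coincide.
verdict: equivalent


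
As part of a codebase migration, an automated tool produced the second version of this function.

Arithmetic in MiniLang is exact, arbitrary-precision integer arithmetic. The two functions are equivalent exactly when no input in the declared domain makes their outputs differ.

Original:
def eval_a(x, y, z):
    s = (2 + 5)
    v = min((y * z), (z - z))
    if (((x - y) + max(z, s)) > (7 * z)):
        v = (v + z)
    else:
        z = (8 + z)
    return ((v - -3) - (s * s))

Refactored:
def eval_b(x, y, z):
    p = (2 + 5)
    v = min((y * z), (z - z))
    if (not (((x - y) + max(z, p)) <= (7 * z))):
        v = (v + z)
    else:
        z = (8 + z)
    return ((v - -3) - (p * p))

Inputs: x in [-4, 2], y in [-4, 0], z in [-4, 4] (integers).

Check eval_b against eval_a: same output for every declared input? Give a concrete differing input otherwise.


Reading the diff, among the changes: local variable names differ; boolean connective usage differs; comparison usage differs.
Tracing x=2, y=0, z=4: eval_a: s=7, then v=0, then (((x - y) + max(z, s)) > (7 * z)) is false, then z=12, then returns -46 | eval_b: p=7, then v=0, then (not (((x - y) + max(z, p)) <= (7 * z))) is false, then z=12, then returns -46 — matching result -46.
Sweeping the whole domain (315 inputs) finds no disagreement.
verdict: equivalent


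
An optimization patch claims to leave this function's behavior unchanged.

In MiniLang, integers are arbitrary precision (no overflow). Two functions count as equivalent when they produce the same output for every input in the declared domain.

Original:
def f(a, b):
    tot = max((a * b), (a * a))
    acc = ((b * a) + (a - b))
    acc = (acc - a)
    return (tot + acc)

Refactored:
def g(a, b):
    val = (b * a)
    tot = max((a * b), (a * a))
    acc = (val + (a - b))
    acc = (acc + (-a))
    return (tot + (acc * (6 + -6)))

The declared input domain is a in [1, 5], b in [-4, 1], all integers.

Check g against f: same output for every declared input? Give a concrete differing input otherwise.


There is a counterexample at a=2, b=-4: 0 on one side, 4 on the other.
f: tot = 4; acc = -2; acc = -4; return 0
g: val = -8; tot = 4; acc = -2; acc = -4; return 4
verdict: not equivalent; witness: a=2, b=-4


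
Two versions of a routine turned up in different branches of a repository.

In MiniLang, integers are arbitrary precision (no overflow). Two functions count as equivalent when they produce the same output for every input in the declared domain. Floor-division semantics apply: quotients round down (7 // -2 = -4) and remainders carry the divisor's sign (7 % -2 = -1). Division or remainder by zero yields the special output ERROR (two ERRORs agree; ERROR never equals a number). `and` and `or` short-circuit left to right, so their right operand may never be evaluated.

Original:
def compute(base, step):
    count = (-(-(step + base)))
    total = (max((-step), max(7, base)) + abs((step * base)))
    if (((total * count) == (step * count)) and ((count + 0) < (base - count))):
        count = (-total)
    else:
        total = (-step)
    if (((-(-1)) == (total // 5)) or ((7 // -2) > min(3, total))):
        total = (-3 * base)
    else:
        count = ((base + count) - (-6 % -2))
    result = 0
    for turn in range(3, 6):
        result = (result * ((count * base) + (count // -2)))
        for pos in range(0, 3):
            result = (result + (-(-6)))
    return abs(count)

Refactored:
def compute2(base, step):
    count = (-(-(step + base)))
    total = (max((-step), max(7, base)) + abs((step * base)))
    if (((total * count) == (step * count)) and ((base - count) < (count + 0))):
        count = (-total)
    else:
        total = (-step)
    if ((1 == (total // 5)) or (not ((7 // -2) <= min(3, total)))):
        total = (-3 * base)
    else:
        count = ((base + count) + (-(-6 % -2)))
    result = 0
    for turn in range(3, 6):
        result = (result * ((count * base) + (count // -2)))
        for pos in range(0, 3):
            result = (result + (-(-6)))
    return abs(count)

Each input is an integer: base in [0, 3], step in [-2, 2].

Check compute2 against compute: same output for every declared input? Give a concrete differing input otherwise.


Not equivalent: base=1, step=-1 separates them (8 vs 1).
compute: count=0, then total=8, then (((total * count) == (step * count)) and ((count + 0) < (base - count))) is true, then count=-8, then (((-(-1)) == (total // 5)) or ((7 // -2) > min(3, total))) is true, then total=-3, then result=0, then (turn=3), then result=0, then (pos=0), then result=6, then (pos=1), then result=12, then (pos=2), then result=18, then (turn=4), then result=-72, then (pos=0), then result=-66, then (pos=1), then result=-60, then (pos=2), then result=-54, then (turn=5), then result=216, then (pos=0), then result=222, then (pos=1), then result=228, then (pos=2), then result=234, then returns 8
compute2: count=0, then total=8, then (((total * count) == (step * count)) and ((base - count) < (count + 0))) is false, then total=1, then ((1 == (total // 5)) or (not ((7 // -2) <= min(3, total)))) is false, then count=1, then result=0, then (turn=3), then result=0, then (pos=0), then result=6, then (pos=1), then result=12, then (pos=2), then result=18, then (turn=4), then result=0, then (pos=0), then result=6, then (pos=1), then result=12, then (pos=2), then result=18, then (turn=5), then result=0, then (pos=0), then result=6, then (pos=1), then result=12, then (pos=2), then result=18, then returns 1
verdict: not equivalent; witness: base=1, step=-1


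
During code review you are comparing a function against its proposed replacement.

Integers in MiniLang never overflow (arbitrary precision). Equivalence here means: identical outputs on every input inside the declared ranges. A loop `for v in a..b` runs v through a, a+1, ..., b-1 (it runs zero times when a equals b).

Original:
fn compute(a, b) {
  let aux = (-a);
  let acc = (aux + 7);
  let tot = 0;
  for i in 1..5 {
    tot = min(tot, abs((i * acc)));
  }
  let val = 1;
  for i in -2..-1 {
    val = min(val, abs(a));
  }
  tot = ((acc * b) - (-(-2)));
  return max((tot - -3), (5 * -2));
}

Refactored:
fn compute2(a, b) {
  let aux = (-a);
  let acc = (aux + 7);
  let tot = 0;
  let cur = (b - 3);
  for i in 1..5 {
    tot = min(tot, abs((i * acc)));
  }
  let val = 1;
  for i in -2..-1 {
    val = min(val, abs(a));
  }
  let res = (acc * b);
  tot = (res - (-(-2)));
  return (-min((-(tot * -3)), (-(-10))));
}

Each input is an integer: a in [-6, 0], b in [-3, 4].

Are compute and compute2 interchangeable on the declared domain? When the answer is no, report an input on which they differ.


On input a=-6, b=-3, compute returns -10 while compute2 returns 123.
verdict: not equivalent; witness: a=-6, b=-3


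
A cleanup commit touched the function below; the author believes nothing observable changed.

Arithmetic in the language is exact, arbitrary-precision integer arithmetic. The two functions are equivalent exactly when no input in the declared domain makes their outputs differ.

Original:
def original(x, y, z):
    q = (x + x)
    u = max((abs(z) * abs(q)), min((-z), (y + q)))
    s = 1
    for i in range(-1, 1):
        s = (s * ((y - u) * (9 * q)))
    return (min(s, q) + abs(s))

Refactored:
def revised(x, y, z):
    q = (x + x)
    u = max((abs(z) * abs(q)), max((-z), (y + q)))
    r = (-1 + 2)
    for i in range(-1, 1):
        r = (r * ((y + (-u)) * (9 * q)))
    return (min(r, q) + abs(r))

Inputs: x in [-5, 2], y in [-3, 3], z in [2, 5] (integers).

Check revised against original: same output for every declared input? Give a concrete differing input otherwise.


Consider the input x=1, y=3, z=2.
original: q = 2; u = 4; s = 1; [i=-1]; s = -18; [i=0]; s = 324; return 326
revised: q = 2; u = 5; r = 1; [i=-1]; r = -36; [i=0]; r = 1296; return 1298
326 vs 1298 — the two versions disagree here.
verdict: not equivalent; witness: x=1, y=3, z=2


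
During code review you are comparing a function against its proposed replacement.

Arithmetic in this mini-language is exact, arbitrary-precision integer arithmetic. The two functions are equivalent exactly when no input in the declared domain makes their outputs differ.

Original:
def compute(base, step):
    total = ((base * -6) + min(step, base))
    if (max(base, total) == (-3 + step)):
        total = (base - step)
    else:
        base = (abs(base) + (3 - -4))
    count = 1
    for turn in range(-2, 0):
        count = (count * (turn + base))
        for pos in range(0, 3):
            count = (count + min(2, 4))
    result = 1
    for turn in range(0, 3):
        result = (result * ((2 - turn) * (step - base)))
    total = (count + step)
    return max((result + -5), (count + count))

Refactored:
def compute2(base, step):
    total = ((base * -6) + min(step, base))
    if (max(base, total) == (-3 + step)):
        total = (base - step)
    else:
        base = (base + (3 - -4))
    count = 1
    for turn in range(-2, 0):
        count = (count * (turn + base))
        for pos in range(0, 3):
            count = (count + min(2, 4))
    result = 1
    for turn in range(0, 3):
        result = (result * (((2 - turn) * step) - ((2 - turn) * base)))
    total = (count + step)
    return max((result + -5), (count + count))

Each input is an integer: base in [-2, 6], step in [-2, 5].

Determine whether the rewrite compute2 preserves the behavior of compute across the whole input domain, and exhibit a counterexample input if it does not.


Consider the input base=-2, step=-2.
compute: total=10, then (max(base, total) == (-3 + step)) is false, then base=9, then count=1, then (turn=-2), then count=7, then (pos=0), then count=9, then (pos=1), then count=11, then (pos=2), then count=13, then (turn=-1), then count=104, then (pos=0), then count=106, then (pos=1), then count=108, then (pos=2), then count=110, then result=1, then (turn=0), then result=-22, then (turn=1), then result=242, then (turn=2), then result=0, then total=108, then returns 220
compute2: total=10, then (max(base, total) == (-3 + step)) is false, then base=5, then count=1, then (turn=-2), then count=3, then (pos=0), then count=5, then (pos=1), then count=7, then (pos=2), then count=9, then (turn=-1), then count=36, then (pos=0), then count=38, then (pos=1), then count=40, then (pos=2), then count=42, then result=1, then (turn=0), then result=-14, then (turn=1), then result=98, then (turn=2), then result=0, then total=40, then returns 84
220 against 84: the behavior changed.
verdict: not equivalent; witness: base=-2, step=-2


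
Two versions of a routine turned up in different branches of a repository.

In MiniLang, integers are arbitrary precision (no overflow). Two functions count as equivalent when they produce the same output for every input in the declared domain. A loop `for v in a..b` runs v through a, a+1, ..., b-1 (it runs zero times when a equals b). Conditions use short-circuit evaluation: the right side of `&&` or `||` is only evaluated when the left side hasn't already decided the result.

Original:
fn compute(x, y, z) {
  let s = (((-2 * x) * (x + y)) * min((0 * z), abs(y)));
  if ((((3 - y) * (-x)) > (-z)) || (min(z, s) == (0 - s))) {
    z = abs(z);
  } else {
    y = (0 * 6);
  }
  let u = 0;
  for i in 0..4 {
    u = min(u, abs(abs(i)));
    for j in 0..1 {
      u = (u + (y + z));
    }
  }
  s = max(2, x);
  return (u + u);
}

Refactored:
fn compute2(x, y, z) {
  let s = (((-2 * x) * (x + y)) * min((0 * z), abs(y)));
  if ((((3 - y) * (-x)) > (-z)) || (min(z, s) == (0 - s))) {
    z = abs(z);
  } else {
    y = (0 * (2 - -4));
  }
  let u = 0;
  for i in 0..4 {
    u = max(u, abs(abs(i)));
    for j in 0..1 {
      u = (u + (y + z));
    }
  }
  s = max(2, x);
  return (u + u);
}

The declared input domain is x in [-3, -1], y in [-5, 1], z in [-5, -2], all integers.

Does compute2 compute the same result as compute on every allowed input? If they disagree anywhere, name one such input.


On input x=-3, y=-5, z=-5, compute returns 0 while compute2 returns 6.
verdict: not equivalent; witness: x=-3, y=-5, z=-5


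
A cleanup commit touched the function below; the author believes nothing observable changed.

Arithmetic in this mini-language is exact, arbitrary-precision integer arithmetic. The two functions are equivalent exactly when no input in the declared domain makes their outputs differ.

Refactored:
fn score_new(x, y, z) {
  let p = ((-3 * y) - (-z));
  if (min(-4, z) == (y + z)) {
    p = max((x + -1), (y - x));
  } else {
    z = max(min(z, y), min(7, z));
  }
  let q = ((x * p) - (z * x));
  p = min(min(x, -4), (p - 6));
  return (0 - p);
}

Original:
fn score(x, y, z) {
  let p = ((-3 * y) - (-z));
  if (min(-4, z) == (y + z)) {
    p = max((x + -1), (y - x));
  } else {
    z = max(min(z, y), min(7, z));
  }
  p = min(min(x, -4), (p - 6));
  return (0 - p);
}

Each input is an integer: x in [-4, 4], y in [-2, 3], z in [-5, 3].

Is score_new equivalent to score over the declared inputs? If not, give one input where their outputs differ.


Reading the diff, among the changes: local variable names differ, plus arithmetic usage differs, plus statement counts differ.
Spot check at x=4, y=2, z=2 — score: p = -4; (min(-4, z) == (y + z)) -> false; z = 2; p = -10; return 10. score_new: p = -4; (min(-4, z) == (y + z)) -> false; z = 2; q = -24; p = -10; return 10. Both give 10.
Checked all 486 inputs in the declared domain: the outputs agree on every one.
verdict: equivalent


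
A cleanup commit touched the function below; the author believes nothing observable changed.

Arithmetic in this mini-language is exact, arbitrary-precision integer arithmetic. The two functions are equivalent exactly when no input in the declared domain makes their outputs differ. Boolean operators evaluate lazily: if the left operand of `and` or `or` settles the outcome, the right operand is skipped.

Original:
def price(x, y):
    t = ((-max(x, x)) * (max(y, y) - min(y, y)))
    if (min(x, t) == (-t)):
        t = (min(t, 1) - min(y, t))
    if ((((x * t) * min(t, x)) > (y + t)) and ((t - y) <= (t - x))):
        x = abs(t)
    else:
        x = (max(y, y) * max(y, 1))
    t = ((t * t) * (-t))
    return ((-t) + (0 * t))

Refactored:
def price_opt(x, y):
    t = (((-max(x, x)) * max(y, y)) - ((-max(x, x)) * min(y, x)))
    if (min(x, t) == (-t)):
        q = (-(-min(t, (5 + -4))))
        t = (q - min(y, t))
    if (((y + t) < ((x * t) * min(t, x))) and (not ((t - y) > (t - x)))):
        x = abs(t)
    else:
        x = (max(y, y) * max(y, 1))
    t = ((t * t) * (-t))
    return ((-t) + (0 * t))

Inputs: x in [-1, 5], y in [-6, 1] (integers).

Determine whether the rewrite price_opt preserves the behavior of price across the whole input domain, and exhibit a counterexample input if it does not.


x=-1, y=0 yields 0 from price but 1 from price_opt.
verdict: not equivalent; witness: x=-1, y=0


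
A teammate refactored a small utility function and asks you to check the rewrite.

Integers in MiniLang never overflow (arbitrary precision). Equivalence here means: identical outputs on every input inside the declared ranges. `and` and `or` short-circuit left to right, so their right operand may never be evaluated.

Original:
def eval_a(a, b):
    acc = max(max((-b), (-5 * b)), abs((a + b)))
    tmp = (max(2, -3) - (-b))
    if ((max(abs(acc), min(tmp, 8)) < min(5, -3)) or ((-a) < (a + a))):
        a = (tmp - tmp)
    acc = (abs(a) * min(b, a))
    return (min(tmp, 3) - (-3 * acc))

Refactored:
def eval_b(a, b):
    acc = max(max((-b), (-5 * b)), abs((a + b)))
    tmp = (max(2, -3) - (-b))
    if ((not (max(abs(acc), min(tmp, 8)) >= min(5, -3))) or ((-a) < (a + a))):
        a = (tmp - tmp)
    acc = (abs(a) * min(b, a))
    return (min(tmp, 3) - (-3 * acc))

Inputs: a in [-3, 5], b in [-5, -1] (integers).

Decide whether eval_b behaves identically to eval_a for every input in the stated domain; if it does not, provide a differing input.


Equivalent — the differences include boolean connective usage differs, and comparison usage differs, yet no declared input distinguishes the two.
As a probe, take a=-1, b=-1: eval_a runs acc=5, then tmp=1, then ((max(abs(acc), min(tmp, 8)) < min(5, -3)) or ((-a) < (a + a))) is false, then acc=-1, then returns -2; eval_b runs acc=5, then tmp=1, then ((not (max(abs(acc), min(tmp, 8)) >= min(5, -3))) or ((-a) < (a + a))) is false, then acc=-1, then returns -2; both end at -2.
Across all 45 domain points the two functions coincide.
verdict: equivalent


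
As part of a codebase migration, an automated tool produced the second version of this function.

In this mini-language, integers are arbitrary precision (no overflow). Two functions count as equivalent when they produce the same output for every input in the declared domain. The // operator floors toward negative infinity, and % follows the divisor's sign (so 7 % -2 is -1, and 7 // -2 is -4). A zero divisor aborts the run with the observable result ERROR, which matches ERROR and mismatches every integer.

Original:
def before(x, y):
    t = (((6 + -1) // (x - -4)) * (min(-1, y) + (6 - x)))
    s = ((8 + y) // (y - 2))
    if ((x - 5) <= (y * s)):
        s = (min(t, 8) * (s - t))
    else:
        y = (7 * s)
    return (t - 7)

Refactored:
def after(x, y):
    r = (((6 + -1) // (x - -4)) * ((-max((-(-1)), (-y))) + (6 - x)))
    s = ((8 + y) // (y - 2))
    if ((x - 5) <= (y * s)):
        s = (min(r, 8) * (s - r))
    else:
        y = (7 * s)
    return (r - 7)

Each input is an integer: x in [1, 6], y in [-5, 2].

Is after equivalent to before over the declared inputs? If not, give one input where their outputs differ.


Reading the diff, among the changes: min/max/abs usage differs; also local variable names differ.
As a probe, take x=1, y=-2: before runs t = 3; s = -2; ((x - 5) <= (y * s)) -> true; s = -15; return -4; after runs r = 3; s = -2; ((x - 5) <= (y * s)) -> true; s = -15; return -4; both end at -4.
Across all 48 domain points the two functions coincide.
verdict: equivalent


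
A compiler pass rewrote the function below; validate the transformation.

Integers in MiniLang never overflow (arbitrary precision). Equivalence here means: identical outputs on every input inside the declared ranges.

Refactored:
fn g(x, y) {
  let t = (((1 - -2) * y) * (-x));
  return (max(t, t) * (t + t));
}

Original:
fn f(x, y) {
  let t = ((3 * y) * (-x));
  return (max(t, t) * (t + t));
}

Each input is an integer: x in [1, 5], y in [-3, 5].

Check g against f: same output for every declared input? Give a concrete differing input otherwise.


The two versions differ — the changes include arithmetic usage differs, constant usage differs.
Spot check at x=5, y=-2 — f: t=30, then returns 1800. g: t=30, then returns 1800. Both give 1800.
Checked all 45 inputs in the declared domain: the outputs agree on every one.
verdict: equivalent


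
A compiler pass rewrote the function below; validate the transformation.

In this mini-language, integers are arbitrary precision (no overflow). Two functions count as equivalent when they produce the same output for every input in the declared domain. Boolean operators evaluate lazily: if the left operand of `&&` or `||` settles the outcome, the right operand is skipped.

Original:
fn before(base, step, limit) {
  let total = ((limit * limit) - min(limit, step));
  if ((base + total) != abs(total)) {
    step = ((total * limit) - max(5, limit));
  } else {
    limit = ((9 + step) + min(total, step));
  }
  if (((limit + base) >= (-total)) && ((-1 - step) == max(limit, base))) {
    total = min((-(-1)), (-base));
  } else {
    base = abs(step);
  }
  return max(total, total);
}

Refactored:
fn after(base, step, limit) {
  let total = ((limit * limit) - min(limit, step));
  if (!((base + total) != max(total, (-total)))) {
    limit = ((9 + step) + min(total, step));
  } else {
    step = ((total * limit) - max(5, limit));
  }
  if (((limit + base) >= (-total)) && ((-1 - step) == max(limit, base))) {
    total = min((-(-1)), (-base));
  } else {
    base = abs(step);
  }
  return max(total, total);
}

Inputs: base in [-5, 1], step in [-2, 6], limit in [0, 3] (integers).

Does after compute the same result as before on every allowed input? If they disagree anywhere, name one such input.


Equivalent — the differences include boolean connective usage differs; min/max/abs usage differs, yet no declared input distinguishes the two.
Spot check at base=-3, step=6, limit=2 — before: total = 2; ((base + total) != abs(total)) -> true; step = -1; (((limit + base) >= (-total)) && ((-1 - step) == max(limit, base))) -> false; base = 1; return 2. after: total = 2; (!((base + total) != max(total, (-total)))) -> false; step = -1; (((limit + base) >= (-total)) && ((-1 - step) == max(limit, base))) -> false; base = 1; return 2. Both give 2.
Sweeping the whole domain (252 inputs) finds no disagreement.
verdict: equivalent


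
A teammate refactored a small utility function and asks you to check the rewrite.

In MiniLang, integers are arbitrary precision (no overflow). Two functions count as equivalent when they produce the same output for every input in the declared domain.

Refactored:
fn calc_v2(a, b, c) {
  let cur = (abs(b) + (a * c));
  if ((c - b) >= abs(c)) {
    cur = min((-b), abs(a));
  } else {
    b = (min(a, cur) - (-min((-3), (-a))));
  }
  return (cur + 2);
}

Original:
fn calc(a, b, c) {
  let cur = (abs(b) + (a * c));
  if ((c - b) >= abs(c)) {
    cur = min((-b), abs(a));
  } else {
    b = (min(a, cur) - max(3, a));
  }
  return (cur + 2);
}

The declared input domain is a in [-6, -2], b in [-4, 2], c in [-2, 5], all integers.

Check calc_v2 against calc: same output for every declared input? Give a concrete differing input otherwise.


This is a faithful refactor — min/max/abs usage differs, but the computed results match everywhere.
One worked example (a=-2, b=2, c=5) — calc: cur := -8 | ((c - b) >= abs(c)): false | b := -11 | result -6; calc_v2: cur := -8 | ((c - b) >= abs(c)): false | b := -11 | result -6; agreement on -6.
Every one of the 280 inputs gives matching results.
verdict: equivalent


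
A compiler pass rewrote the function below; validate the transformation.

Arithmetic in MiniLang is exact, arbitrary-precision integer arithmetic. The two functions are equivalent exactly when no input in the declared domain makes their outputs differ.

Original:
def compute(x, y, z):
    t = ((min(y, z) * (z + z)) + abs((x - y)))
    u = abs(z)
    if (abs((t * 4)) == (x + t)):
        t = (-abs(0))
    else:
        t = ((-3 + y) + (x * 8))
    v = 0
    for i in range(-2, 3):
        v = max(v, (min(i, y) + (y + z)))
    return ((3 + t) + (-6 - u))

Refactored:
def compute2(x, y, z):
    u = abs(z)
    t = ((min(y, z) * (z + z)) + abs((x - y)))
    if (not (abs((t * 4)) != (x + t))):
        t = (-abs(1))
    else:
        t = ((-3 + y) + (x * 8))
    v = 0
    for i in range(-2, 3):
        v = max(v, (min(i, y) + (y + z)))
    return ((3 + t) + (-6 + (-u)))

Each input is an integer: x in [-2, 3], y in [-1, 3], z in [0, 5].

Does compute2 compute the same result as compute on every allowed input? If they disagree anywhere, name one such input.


Not equivalent: x=0, y=0, z=0 separates them (-3 vs -4).
compute: t becomes 0; next u becomes 0; next (abs((t * 4)) == (x + t)) evaluates to true; next t becomes 0; next v becomes 0; next at i=-2:; next v becomes 0; next at i=-1:; next v becomes 0; next at i=0:; next v becomes 0; next at i=1:; next v becomes 0; next at i=2:; next v becomes 0; next final value -3
compute2: u becomes 0; next t becomes 0; next (not (abs((t * 4)) != (x + t))) evaluates to true; next t becomes -1; next v becomes 0; next at i=-2:; next v becomes 0; next at i=-1:; next v becomes 0; next at i=0:; next v becomes 0; next at i=1:; next v becomes 0; next at i=2:; next v becomes 0; next final value -4
verdict: not equivalent; witness: x=0, y=0, z=0


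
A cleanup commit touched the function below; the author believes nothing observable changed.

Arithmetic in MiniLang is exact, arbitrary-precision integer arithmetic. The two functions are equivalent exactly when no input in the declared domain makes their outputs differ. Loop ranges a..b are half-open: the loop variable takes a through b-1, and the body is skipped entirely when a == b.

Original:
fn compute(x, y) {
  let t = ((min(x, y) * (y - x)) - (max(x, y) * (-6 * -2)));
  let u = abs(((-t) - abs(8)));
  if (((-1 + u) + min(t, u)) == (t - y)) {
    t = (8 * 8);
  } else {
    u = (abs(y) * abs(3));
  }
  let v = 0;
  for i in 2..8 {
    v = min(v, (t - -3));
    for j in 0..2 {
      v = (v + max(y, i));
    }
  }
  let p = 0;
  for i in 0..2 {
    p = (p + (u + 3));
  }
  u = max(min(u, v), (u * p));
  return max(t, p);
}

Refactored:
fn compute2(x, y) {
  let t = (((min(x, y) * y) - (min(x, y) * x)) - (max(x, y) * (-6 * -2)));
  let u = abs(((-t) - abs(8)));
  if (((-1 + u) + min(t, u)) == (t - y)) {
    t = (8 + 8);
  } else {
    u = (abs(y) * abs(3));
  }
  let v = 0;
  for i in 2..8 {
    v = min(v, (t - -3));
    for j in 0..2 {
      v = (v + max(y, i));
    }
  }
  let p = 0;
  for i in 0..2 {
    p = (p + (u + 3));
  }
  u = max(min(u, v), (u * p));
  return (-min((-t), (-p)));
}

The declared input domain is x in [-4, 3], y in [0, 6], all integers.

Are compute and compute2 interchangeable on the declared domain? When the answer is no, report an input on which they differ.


There is a counterexample at x=-3, y=0: 64 on one side, 16 on the other.
compute: t := -9 | u := 1 | (((-1 + u) + min(t, u)) == (t - y)): true | t := 64 | v := 0 | iter i=2: | v := 0 | iter j=0: | v := 2 | iter j=1: | v := 4 | iter i=3: | v := 4 | iter j=0: | v := 7 | iter j=1: | v := 10 | iter i=4: | v := 10 | iter j=0: | v := 14 | iter j=1: | v := 18 | iter i=5: | v := 18 | iter j=0: | v := 23 | iter j=1: | v := 28 | iter i=6: | v := 28 | iter j=0: | v := 34 | iter j=1: | v := 40 | iter i=7: | v := 40 | iter j=0: | v := 47 | iter j=1: | v := 54 | p := 0 | iter i=0: | p := 4 | iter i=1: | p := 8 | u := 8 | result 64
compute2: t := -9 | u := 1 | (((-1 + u) + min(t, u)) == (t - y)): true | t := 16 | v := 0 | iter i=2: | v := 0 | iter j=0: | v := 2 | iter j=1: | v := 4 | iter i=3: | v := 4 | iter j=0: | v := 7 | iter j=1: | v := 10 | iter i=4: | v := 10 | iter j=0: | v := 14 | iter j=1: | v := 18 | iter i=5: | v := 18 | iter j=0: | v := 23 | iter j=1: | v := 28 | iter i=6: | v := 19 | iter j=0: | v := 25 | iter j=1: | v := 31 | iter i=7: | v := 19 | iter j=0: | v := 26 | iter j=1: | v := 33 | p := 0 | iter i=0: | p := 4 | iter i=1: | p := 8 | u := 8 | result 16
verdict: not equivalent; witness: x=-3, y=0


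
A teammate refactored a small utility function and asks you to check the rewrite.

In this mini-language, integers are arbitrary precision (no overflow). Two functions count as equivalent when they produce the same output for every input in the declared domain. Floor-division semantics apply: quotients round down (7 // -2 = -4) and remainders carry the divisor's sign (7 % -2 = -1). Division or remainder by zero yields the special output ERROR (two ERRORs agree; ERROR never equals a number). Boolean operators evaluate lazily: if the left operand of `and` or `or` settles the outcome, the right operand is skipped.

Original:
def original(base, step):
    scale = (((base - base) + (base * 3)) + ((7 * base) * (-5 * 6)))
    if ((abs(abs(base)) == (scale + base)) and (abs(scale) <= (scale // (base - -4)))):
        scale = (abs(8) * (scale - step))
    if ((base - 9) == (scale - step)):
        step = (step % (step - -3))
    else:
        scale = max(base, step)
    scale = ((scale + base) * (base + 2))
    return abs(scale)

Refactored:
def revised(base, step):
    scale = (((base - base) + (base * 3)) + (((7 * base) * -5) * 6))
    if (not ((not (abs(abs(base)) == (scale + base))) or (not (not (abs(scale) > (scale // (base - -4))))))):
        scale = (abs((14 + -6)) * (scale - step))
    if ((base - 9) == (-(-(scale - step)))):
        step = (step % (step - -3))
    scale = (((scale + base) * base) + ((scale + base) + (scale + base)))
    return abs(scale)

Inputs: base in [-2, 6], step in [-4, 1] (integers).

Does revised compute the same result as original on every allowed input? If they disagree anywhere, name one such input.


Run the pair on base=-1, step=-4.
original: scale becomes 207; next ((abs(abs(base)) == (scale + base)) and (abs(scale) <= (scale // (base - -4)))) evaluates to false; next ((base - 9) == (scale - step)) evaluates to false; next scale becomes -1; next scale becomes -2; next final value 2
revised: scale becomes 207; next (not ((not (abs(abs(base)) == (scale + base))) or (not (not (abs(scale) > (scale // (base - -4))))))) evaluates to false; next ((base - 9) == (-(-(scale - step)))) evaluates to false; next scale becomes 206; next final value 206
2 != 206, so the rewrite changes behavior.
verdict: not equivalent; witness: base=-1, step=-4


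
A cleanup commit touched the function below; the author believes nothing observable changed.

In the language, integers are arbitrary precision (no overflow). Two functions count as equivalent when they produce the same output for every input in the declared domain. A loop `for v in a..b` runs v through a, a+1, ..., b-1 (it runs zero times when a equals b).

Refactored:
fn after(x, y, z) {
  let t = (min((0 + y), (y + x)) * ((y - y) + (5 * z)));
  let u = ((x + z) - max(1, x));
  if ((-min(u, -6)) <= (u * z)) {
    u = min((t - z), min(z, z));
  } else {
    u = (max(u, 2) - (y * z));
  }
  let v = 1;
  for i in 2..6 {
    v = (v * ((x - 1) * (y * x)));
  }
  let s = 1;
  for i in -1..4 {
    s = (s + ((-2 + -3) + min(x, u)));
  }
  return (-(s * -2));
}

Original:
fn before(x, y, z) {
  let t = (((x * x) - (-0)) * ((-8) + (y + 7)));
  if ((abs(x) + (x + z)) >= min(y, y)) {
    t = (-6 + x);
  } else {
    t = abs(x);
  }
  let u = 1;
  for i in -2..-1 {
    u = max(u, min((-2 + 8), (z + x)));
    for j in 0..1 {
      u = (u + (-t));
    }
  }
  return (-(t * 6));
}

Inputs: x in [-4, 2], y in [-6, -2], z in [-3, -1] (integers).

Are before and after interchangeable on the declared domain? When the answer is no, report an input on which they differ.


Try x=-4, y=-6, z=-3.
before: t becomes -112; next ((abs(x) + (x + z)) >= min(y, y)) evaluates to true; next t becomes -10; next u becomes 1; next at i=-2:; next u becomes 1; next at j=0:; next u becomes 11; next final value 60
after: t becomes 150; next u becomes -8; next ((-min(u, -6)) <= (u * z)) evaluates to true; next u becomes -3; next v becomes 1; next at i=2:; next v becomes -120; next at i=3:; next v becomes 14400; next at i=4:; next v becomes -1728000; next at i=5:; next v becomes 207360000; next s becomes 1; next at i=-1:; next s becomes -8; next at i=0:; next s becomes -17; next at i=1:; next s becomes -26; next at i=2:; next s becomes -35; next at i=3:; next s becomes -44; next final value -88
60 vs -88 — the two versions disagree here.
verdict: not equivalent; witness: x=-4, y=-6, z=-3


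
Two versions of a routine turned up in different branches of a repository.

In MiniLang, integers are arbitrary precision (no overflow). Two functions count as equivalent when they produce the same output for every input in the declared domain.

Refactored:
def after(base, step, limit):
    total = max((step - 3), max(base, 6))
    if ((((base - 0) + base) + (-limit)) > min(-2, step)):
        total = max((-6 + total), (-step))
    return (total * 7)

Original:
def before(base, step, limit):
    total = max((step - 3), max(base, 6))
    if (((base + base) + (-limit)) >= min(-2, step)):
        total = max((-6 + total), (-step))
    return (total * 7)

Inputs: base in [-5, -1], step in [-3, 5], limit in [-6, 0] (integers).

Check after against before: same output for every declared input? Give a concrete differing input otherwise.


Try base=-4, step=-3, limit=-5.
before: total := 6 | (((base + base) + (-limit)) >= min(-2, step)): true | total := 3 | result 21
after: total := 6 | ((((base - 0) + base) + (-limit)) > min(-2, step)): false | result 42
21 against 42: the behavior changed.
verdict: not equivalent; witness: base=-4, step=-3, limit=-5


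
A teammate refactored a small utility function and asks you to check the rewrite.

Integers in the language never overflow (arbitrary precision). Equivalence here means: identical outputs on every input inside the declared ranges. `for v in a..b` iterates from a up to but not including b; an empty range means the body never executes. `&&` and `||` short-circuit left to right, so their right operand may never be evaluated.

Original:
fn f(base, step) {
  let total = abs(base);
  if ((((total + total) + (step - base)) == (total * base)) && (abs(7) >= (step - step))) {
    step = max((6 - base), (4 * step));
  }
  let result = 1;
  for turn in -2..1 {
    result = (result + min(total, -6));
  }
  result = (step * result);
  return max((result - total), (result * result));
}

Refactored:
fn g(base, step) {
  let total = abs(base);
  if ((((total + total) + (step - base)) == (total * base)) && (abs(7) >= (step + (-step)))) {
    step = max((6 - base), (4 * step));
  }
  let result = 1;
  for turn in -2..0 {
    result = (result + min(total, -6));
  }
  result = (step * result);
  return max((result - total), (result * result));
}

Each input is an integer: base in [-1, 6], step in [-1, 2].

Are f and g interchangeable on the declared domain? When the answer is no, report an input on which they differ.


These are not equivalent — on base=-1, step=-1 the outputs split (289 vs 121).
f: total = 1; ((((total + total) + (step - base)) == (total * base)) && (abs(7) >= (step - step))) -> false; result = 1; [turn=-2]; result = -5; [turn=-1]; result = -11; [turn=0]; result = -17; result = 17; return 289
g: total = 1; ((((total + total) + (step - base)) == (total * base)) && (abs(7) >= (step + (-step)))) -> false; result = 1; [turn=-2]; result = -5; [turn=-1]; result = -11; result = 11; return 121
verdict: not equivalent; witness: base=-1, step=-1


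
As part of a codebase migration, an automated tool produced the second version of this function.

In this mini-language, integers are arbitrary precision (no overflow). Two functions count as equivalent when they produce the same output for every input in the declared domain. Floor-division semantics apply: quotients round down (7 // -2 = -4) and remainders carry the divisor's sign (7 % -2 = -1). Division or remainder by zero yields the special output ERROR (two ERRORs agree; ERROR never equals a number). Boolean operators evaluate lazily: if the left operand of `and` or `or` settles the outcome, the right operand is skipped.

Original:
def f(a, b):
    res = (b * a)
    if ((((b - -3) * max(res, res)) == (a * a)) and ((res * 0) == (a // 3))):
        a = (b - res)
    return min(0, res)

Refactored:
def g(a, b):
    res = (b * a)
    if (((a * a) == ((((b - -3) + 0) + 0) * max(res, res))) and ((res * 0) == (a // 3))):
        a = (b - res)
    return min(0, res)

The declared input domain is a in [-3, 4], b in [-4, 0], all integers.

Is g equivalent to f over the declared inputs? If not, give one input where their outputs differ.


Equivalent — the differences include arithmetic usage differs, plus constant usage differs, yet no declared input distinguishes the two.
As a probe, take a=4, b=0: f runs res = 0; ((((b - -3) * max(res, res)) == (a * a)) and ((res * 0) == (a // 3))) -> false; return 0; g runs res = 0; (((a * a) == ((((b - -3) + 0) + 0) * max(res, res))) and ((res * 0) == (a // 3))) -> false; return 0; both end at 0.
Across all 40 domain points the two functions coincide.
verdict: equivalent
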